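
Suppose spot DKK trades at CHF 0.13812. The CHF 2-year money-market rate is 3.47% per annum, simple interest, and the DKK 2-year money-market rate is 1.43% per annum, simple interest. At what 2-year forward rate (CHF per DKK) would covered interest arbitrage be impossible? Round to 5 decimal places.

0.14360

T = 2 years.
CHF accumulates by 1 + 0.0347×2 = 1.069400.
Growth of 1 DKK over T: 1 + 0.0143×2 = 1.028600.
So F = 0.13812 × 1.069400 / 1.028600 = 0.1435986 (CHF/DKK).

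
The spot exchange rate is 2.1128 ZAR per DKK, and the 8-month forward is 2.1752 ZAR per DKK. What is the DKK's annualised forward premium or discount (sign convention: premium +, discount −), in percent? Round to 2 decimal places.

+4.43%

T = 8/12 years.
DKK trades forward at +2.95343% vs spot over the period.
Annualise by dividing by T: 0.0295343 / (8/12) = 0.044301 → 4.43%.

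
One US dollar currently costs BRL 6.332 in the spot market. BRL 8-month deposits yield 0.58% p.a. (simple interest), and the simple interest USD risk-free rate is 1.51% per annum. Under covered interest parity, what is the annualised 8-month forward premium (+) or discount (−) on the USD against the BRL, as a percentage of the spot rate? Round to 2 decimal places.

T = 8/12 years.
No-arbitrage forward: 6.332 × 1.0038667 / 1.0100667 = 6.293133 BRL/USD.
Annualised premium = (F − S)/S × (1/T) = (6.293133 − 6.332)/6.332 ÷ (8/12) = -0.92%.

-0.92%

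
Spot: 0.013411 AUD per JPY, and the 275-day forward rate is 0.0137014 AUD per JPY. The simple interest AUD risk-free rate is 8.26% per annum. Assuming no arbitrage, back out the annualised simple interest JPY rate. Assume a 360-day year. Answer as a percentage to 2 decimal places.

5.31%

T = 275/360 years.
F/S = 0.0137014/0.013411 = 1.0216539 = (growth of AUD) / (growth of JPY).
AUD growth factor: 1 + 0.0826×275/360 = 1.0630972.
That pins the JPY growth at 1.0405649.
r = (1.0405649 − 1)/(275/360) = 0.053103 → 5.31%.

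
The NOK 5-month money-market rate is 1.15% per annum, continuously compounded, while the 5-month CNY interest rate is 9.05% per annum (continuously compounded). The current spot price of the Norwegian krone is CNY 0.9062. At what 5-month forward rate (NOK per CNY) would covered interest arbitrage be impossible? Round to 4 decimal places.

T = 5/12 years.
CNY accumulates by e^(0.0905×5/12) = 1.0384283.
Growth of 1 NOK over T: e^(0.0115×5/12) = 1.0048032.
Forward (CNY per NOK) = 0.9062 × 1.0384283 / 1.0048032 = 0.9365254.
Quoted the other way: 1/0.9365254 = 1.0678 NOK per CNY.

1.0678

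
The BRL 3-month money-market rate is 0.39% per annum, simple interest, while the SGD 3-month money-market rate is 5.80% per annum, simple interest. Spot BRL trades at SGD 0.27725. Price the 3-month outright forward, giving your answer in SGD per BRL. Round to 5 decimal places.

0.28100

T = 3/12 years.
SGD growth factor: 1 + 0.0580×3/12 = 1.014500.
BRL growth factor: 1 + 0.0039×3/12 = 1.000975.
Forward (SGD per BRL) = 0.27725 × 1.014500 / 1.000975 = 0.2809962.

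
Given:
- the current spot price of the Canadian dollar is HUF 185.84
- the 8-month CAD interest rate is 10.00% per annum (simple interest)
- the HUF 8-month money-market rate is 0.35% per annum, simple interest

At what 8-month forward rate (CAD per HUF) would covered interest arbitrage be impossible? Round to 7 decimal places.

T = 8/12 years.
Growth of 1 HUF over T: 1 + 0.0035×8/12 = 1.0023333.
Growth of 1 CAD over T: 1 + 0.1000×8/12 = 1.0666667.
CIP: F = S · (grow HUF)/(grow CAD) = 185.84 × 1.0023333/1.0666667 = 174.6315 HUF per CAD.
Quoted the other way: 1/174.6315 = 0.0057263 CAD per HUF.

0.0057263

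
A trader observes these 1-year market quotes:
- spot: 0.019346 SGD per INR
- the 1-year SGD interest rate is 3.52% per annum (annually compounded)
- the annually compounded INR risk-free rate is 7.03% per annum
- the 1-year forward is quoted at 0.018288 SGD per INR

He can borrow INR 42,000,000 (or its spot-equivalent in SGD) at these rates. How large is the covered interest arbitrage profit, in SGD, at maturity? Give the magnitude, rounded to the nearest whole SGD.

SGD 19,040

T = 1 year.
Route A — deposit INR, sell forward: 42,000,000 × 1.070300 × 0.018288 = SGD 822,093.15.
Route B — convert at spot, deposit SGD: 42,000,000 × 0.019346 × 1.035200 = SGD 841,133.13.
The quoted forward undervalues INR, so borrow INR, convert to SGD at spot, deposit the SGD at 3.52%, and buy INR forward at 0.018288 to cover the loan.
Arbitrage profit = |822,093.15 − 841,133.13| = SGD 19,040.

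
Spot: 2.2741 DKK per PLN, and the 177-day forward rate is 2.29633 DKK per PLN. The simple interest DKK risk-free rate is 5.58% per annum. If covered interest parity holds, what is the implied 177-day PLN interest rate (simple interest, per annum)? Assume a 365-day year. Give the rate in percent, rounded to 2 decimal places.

T = 177/365 years.
F/S = 2.29633/2.2741 = 1.0097753 = (growth of DKK) / (growth of PLN).
DKK growth factor: 1 + 0.0558×177/365 = 1.0270592.
Hence g_PLN = 1.0171166.
(1.0171166 − 1)/T = 0.035297, i.e. 3.53%.

3.53%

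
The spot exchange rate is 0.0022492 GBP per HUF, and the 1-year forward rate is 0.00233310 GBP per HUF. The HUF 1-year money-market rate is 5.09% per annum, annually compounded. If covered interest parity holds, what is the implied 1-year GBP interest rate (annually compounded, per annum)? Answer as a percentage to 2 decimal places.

T = 1 year.
CIP gives F = S · g_GBP/g_HUF, so g_GBP/g_HUF = 0.0023331/0.0022492 = 1.0373022.
The HUF side grows by (1 + 0.0509)^1 = 1.050900.
Hence g_GBP = 1.0901009.
Annualise: 1.0901009^(1/1) − 1 = 0.090101 = 9.01%.

9.01%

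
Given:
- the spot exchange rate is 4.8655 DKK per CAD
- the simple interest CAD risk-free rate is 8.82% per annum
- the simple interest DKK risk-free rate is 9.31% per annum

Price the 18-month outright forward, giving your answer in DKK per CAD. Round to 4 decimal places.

T = 18/12 years.
Growth of 1 DKK over T: 1 + 0.0931×18/12 = 1.139650.
CAD growth factor: 1 + 0.0882×18/12 = 1.132300.
CIP: F = S · (grow DKK)/(grow CAD) = 4.8655 × 1.139650/1.132300 = 4.897083 DKK per CAD.

4.8971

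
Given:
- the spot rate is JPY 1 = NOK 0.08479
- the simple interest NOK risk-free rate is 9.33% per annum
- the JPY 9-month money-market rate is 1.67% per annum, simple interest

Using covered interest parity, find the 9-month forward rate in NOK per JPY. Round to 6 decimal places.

T = 9/12 years.
NOK accumulates by 1 + 0.0933×9/12 = 1.069975.
JPY accumulates by 1 + 0.0167×9/12 = 1.012525.
CIP: F = S · (grow NOK)/(grow JPY) = 0.08479 × 1.069975/1.012525 = 0.08960093 NOK per JPY.

0.089601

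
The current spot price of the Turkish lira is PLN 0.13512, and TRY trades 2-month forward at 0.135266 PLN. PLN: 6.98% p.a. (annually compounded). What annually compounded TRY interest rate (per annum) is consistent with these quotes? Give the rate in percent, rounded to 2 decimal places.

6.29%

T = 2/12 years.
By CIP, F/S equals the PLN-to-TRY growth ratio: 0.135266/0.13512 = 1.0010805.
PLN growth factor: (1 + 0.0698)^(2/12) = 1.0113088.
That pins the TRY growth at 1.0102173.
r = 1.0102173^(12/2) − 1 = 0.062891 → 6.29%.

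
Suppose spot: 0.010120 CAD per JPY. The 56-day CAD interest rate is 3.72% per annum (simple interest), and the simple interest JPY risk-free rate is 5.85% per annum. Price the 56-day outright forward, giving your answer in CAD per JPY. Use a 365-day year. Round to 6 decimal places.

0.010087

T = 56/365 years.
CAD accumulates by 1 + 0.0372×56/365 = 1.0057074.
JPY growth factor: 1 + 0.0585×56/365 = 1.0089753.
CIP: F = S · (grow CAD)/(grow JPY) = 0.01012 × 1.0057074/1.0089753 = 0.01008722 CAD per JPY.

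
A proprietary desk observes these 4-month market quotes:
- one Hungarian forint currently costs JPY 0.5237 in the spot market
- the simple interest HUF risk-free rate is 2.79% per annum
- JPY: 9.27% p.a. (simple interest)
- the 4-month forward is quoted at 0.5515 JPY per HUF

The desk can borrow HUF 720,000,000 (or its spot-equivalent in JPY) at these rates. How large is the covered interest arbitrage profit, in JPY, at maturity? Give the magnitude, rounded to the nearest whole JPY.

T = 4/12 years.
Route A — deposit HUF, sell forward: 720,000,000 × 1.009300 × 0.5515 = JPY 400,772,844.00.
Route B — convert at spot, deposit JPY: 720,000,000 × 0.5237 × 1.030900 = JPY 388,715,277.60.
The quoted forward overvalues HUF, so borrow JPY, buy HUF at spot, deposit the HUF at 2.79%, and sell the proceeds forward at 0.5515.
Profit = 400,772,844.00 − 388,715,277.60 = JPY 12,057,566.

JPY 12,057,566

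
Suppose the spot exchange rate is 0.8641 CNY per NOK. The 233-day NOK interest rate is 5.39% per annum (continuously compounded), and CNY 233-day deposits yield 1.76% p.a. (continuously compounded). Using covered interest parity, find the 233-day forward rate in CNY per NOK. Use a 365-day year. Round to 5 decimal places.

T = 233/365 years.
Growth of 1 CNY over T: e^(0.0176×233/365) = 1.0112984.
NOK accumulates by e^(0.0539×233/365) = 1.0350062.
So F = 0.8641 × 1.0112984 / 1.0350062 = 0.8443070 (CNY/NOK).

0.84431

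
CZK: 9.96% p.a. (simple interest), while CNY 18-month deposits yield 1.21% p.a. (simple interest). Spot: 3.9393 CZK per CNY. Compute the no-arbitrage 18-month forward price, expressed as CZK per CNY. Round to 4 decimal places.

4.4471

T = 18/12 years.
CZK growth factor: 1 + 0.0996×18/12 = 1.149400.
Growth of 1 CNY over T: 1 + 0.0121×18/12 = 1.018150.
CIP: F = S · (grow CZK)/(grow CNY) = 3.9393 × 1.149400/1.018150 = 4.447116 CZK per CNY.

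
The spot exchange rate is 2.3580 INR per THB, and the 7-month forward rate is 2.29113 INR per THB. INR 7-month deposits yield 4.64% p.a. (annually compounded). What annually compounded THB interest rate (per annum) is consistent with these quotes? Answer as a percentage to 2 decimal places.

T = 7/12 years.
F/S = 2.29113/2.358 = 0.9716412 = (growth of INR) / (growth of THB).
INR growth factor: (1 + 0.0464)^(7/12) = 1.0268106.
Hence g_THB = 1.0567796.
r = 1.0567796^(12/7) − 1 = 0.099300 → 9.93%.

9.93%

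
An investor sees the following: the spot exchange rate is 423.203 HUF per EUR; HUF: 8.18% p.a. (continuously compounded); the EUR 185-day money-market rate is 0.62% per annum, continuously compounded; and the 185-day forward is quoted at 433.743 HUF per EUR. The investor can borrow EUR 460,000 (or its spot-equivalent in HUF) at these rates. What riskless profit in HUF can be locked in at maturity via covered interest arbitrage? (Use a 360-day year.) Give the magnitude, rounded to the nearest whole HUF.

T = 185/360 years.
Route A — deposit EUR, sell forward: 460,000 × 1.00319119216 × 433.743 = HUF 200,158,492.34.
Route B — convert at spot, deposit HUF: 460,000 × 423.203 × 1.04293213951 = HUF 203,031,124.71.
The quoted forward undervalues EUR, so borrow EUR, convert to HUF at spot, deposit the HUF at 8.18%, and buy EUR forward at 433.743 to cover the loan.
The gap between the two covered legs is HUF 2,872,632.

HUF 2,872,632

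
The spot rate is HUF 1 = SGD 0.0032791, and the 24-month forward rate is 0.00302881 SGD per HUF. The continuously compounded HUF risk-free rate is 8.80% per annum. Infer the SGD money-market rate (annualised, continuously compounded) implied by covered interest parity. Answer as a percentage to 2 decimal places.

T = 2 years.
CIP gives F = S · g_SGD/g_HUF, so g_SGD/g_HUF = 0.00302881/0.0032791 = 0.9236711.
HUF growth factor: e^(0.0880×2) = 1.1924381.
So the SGD growth factor = 1.1014206.
r = ln(1.1014206)/2 = 0.048300 → 4.83%.

4.83%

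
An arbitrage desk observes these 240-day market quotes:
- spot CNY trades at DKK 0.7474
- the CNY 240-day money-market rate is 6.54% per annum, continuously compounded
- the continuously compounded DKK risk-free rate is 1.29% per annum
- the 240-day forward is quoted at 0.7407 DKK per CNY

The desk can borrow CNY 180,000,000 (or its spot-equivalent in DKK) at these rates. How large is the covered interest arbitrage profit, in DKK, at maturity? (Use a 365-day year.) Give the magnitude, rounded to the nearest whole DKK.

DKK 3,506,466

T = 240/365 years.
Keep in CNY, deliver into the forward: 180,000,000·1.04394075496·0.7407 = DKK 139,184,445.10.
Swap to DKK now, deposit: 180,000,000·0.7474·1.0085182675 = DKK 135,677,979.56.
The quoted forward overvalues CNY, so borrow DKK, buy CNY at spot, deposit the CNY at 6.54%, and sell the proceeds forward at 0.7407.
The gap between the two covered legs is DKK 3,506,466.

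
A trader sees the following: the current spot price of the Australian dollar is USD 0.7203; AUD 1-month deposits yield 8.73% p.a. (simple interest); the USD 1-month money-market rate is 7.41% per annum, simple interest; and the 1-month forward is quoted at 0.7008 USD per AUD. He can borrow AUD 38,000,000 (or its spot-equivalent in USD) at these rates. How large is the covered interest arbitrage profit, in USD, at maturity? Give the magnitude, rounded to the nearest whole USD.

USD 716,282

T = 1/12 years.
Invest the AUD and cover forward: 38,000,000 × 1.007275 × 0.7008 = USD 26,824,136.16.
Convert at spot and invest in USD: 38,000,000 × 0.7203 × 1.006175 = USD 27,540,418.40.
The quoted forward undervalues AUD, so borrow AUD, convert to USD at spot, deposit the USD at 7.41%, and buy AUD forward at 0.7008 to cover the loan.
The gap between the two covered legs is USD 716,282.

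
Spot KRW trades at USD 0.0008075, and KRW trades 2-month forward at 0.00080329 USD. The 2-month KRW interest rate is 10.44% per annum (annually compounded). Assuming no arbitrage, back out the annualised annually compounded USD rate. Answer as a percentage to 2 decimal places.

T = 2/12 years.
F/S = 0.00080329/0.0008075 = 0.9947864 = (growth of USD) / (growth of KRW).
The KRW side grows by (1 + 0.1044)^(2/12) = 1.0166881.
Hence g_USD = 1.0113875.
r = 1.0113875^(12/2) − 1 = 0.070300 → 7.03%.

7.03%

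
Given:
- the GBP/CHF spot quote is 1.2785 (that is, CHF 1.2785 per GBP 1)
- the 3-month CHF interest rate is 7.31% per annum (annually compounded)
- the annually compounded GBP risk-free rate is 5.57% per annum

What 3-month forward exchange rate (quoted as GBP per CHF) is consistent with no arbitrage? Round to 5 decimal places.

0.77898

T = 3/12 years.
CHF growth factor: (1 + 0.0731)^(3/12) = 1.0177944.
Growth of 1 GBP over T: (1 + 0.0557)^(3/12) = 1.0136432.
So F = 1.2785 × 1.0177944 / 1.0136432 = 1.283736 (CHF/GBP).
Invert for GBP per CHF: 1 / 1.283736 = 0.77898.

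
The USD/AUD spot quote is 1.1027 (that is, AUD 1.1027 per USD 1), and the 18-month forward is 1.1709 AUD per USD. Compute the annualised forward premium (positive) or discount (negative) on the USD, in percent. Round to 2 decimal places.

+4.12%

T = 18/12 years.
USD trades forward at +6.18482% vs spot over the period.
Annualise by dividing by T: 0.0618482 / (18/12) = 0.041232 → 4.12%.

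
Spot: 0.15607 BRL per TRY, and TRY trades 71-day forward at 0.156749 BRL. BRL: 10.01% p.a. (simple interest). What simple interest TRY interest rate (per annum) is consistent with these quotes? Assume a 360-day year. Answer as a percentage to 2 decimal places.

T = 71/360 years.
By CIP, F/S equals the BRL-to-TRY growth ratio: 0.156749/0.15607 = 1.0043506.
BRL growth factor: 1 + 0.1001×71/360 = 1.0197419.
That pins the TRY growth at 1.0153246.
(1.0153246 − 1)/T = 0.077702, i.e. 7.77%.

7.77%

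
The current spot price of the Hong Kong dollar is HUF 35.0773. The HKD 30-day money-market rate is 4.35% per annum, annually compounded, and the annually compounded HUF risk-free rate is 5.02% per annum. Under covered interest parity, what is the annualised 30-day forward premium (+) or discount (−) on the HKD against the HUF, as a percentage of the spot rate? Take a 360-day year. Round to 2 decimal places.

T = 30/360 years.
F = S · g_HUF/g_HKD = 35.0773 × 1.0040901/1.0035547 = 35.0960139.
(F − S)/S ÷ T = (35.0960139 − 35.0773)/35.0773/(30/360) = 0.006402 → 0.64%.

+0.64%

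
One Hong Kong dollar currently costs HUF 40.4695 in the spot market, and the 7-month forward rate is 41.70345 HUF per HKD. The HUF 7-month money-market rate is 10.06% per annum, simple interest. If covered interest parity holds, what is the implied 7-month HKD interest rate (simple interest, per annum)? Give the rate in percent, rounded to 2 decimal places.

4.69%

T = 7/12 years.
CIP gives F = S · g_HUF/g_HKD, so g_HUF/g_HKD = 41.70345/40.4695 = 1.0304909.
HUF growth factor: 1 + 0.1006×7/12 = 1.0586833.
Hence g_HKD = 1.0273582.
r = (1.0273582 − 1)/(7/12) = 0.046900 → 4.69%.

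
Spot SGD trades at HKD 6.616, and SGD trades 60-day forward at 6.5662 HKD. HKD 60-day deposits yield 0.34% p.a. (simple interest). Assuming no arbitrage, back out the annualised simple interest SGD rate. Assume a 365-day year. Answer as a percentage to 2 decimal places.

4.96%

T = 60/365 years.
CIP gives F = S · g_HKD/g_SGD, so g_HKD/g_SGD = 6.5662/6.616 = 0.9924728.
The HKD side grows by 1 + 0.0034×60/365 = 1.0005589.
Hence g_SGD = 1.0081474.
r = (1.0081474 − 1)/(60/365) = 0.049563 → 4.96%.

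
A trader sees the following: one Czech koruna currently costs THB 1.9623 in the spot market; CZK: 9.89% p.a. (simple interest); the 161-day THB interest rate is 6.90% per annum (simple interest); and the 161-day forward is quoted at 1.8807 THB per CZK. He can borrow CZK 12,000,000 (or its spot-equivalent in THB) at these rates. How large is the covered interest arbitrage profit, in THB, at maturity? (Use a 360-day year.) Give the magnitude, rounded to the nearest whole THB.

THB 707,633

T = 161/360 years.
Keep in CZK, deliver into the forward: 12,000,000·1.0442302778·1.8807 = THB 23,566,606.60.
Swap to THB now, deposit: 12,000,000·1.9623·1.0308583333 = THB 24,274,239.69.
The quoted forward undervalues CZK, so borrow CZK, convert to THB at spot, deposit the THB at 6.90%, and buy CZK forward at 1.8807 to cover the loan.
The gap between the two covered legs is THB 707,633.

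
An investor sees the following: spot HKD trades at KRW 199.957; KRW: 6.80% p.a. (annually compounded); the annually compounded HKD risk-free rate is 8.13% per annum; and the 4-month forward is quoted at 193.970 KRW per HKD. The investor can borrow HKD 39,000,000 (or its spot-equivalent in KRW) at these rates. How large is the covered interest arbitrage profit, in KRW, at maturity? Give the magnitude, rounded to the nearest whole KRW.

KRW 206,703,907

T = 4/12 years.
Keep in HKD, deliver into the forward: 39,000,000·1.02639706382·193.970 = KRW 7,764,519,300.30.
Swap to KRW now, deposit: 39,000,000·199.957·1.022171460057 = KRW 7,971,223,206.91.
The quoted forward undervalues HKD, so borrow HKD, convert to KRW at spot, deposit the KRW at 6.80%, and buy HKD forward at 193.970 to cover the loan.
Arbitrage profit = |7,764,519,300.30 − 7,971,223,206.91| = KRW 206,703,907.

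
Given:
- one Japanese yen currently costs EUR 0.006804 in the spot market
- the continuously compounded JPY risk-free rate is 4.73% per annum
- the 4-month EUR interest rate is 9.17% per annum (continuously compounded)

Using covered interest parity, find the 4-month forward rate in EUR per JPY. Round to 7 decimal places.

0.0069054

T = 4/12 years.
EUR accumulates by e^(0.0917×4/12) = 1.0310386.
JPY accumulates by e^(0.0473×4/12) = 1.0158916.
Forward (EUR per JPY) = 0.006804 × 1.0310386 / 1.0158916 = 0.006905448.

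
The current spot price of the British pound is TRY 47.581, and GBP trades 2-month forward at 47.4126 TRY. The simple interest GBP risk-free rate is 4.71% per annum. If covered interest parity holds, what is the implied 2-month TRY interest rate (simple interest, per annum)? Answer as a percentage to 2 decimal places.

2.57%

T = 2/12 years.
F/S = 47.4126/47.581 = 0.9964608 = (growth of TRY) / (growth of GBP).
GBP growth factor: 1 + 0.0471×2/12 = 1.007850.
Hence g_TRY = 1.004283.
(1.004283 − 1)/T = 0.025698, i.e. 2.57%.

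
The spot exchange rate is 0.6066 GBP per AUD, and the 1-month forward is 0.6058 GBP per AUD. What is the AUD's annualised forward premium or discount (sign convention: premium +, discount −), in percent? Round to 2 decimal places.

-1.58%

T = 1/12 years.
(F − S)/S = (0.6058 − 0.6066)/0.6066 = -0.0013188.
Annualise by dividing by T: -0.0013188 / (1/12) = -0.015826 → -1.58%.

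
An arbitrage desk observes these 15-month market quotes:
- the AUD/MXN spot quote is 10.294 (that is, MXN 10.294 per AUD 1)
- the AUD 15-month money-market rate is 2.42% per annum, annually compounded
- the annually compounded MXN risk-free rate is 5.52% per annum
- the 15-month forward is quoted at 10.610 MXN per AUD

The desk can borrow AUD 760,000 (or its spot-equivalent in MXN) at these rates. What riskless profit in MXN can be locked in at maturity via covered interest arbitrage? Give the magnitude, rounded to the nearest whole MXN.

T = 15/12 years.
Invest the AUD and cover forward: 760,000 × 1.030340958 × 10.610 = MXN 8,308,257.35.
Convert at spot and invest in MXN: 760,000 × 10.294 × 1.069469684 = MXN 8,366,931.90.
The quoted forward undervalues AUD, so borrow AUD, convert to MXN at spot, deposit the MXN at 5.52%, and buy AUD forward at 10.610 to cover the loan.
Profit = 8,366,931.90 − 8,308,257.35 = MXN 58,675.

MXN 58,675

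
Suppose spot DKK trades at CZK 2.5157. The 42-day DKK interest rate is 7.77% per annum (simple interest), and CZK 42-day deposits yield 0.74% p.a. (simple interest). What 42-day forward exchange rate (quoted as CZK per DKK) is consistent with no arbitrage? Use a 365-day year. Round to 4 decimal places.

2.4955

T = 42/365 years.
CZK accumulates by 1 + 0.0074×42/365 = 1.0008515.
DKK accumulates by 1 + 0.0777×42/365 = 1.0089408.
So F = 2.5157 × 1.0008515 / 1.0089408 = 2.495530 (CZK/DKK).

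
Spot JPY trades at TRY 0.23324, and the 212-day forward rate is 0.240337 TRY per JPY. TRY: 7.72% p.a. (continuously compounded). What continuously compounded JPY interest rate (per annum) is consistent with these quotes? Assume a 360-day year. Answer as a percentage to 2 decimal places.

2.63%

T = 212/360 years.
By CIP, F/S equals the TRY-to-JPY growth ratio: 0.240337/0.23324 = 1.0304279.
The TRY side grows by e^(0.0772×212/360) = 1.0465115.
That pins the JPY growth at 1.0156087.
Take logs: ln 1.0156087 / (212/360) = 0.026301, so 2.63%.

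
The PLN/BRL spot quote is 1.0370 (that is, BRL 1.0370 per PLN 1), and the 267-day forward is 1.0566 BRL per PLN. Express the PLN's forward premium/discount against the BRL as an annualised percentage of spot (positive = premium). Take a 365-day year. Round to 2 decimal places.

+2.58%

T = 267/365 years.
PLN trades forward at +1.89007% vs spot over the period.
Per annum: 0.0189007 / (267/365) = 0.025838 = 2.58%.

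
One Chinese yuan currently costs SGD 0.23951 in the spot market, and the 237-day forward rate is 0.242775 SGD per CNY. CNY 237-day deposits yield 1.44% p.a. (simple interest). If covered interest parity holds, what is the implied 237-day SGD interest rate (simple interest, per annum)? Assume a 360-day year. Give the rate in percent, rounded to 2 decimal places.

3.53%

T = 237/360 years.
CIP gives F = S · g_SGD/g_CNY, so g_SGD/g_CNY = 0.242775/0.23951 = 1.0136320.
CNY growth factor: 1 + 0.0144×237/360 = 1.009480.
That pins the SGD growth at 1.0232412.
(1.0232412 − 1)/T = 0.035303, i.e. 3.53%.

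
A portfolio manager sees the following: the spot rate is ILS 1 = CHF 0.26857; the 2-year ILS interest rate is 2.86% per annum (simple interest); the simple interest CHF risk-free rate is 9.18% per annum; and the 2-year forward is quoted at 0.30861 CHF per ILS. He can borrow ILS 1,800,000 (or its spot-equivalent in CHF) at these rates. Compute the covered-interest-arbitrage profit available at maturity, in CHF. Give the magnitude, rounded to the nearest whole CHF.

T = 2 years.
Route A — deposit ILS, sell forward: 1,800,000 × 1.057200 × 0.30861 = CHF 587,272.49.
Route B — convert at spot, deposit CHF: 1,800,000 × 0.26857 × 1.183600 = CHF 572,183.01.
The quoted forward overvalues ILS, so borrow CHF, buy ILS at spot, deposit the ILS at 2.86%, and sell the proceeds forward at 0.30861.
Profit = 587,272.49 − 572,183.01 = CHF 15,089.

CHF 15,089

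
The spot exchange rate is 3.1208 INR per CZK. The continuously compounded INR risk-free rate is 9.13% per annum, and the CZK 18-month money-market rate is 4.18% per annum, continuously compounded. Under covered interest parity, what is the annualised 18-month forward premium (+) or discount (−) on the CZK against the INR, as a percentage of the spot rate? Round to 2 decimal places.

+5.14%

T = 18/12 years.
CIP forward (INR per CZK) = 3.1208 × 1.1467708/1.0647074 = 3.3613388.
Annualised premium = (F − S)/S × (1/T) = (3.3613388 − 3.1208)/3.1208 ÷ (18/12) = 5.14%.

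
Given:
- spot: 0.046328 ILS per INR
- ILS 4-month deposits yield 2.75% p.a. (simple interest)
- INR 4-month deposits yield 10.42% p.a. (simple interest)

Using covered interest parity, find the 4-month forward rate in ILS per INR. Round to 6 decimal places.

0.045183

T = 4/12 years.
Growth of 1 ILS over T: 1 + 0.0275×4/12 = 1.0091667.
INR accumulates by 1 + 0.1042×4/12 = 1.0347333.
CIP: F = S · (grow ILS)/(grow INR) = 0.046328 × 1.0091667/1.0347333 = 0.04518331 ILS per INR.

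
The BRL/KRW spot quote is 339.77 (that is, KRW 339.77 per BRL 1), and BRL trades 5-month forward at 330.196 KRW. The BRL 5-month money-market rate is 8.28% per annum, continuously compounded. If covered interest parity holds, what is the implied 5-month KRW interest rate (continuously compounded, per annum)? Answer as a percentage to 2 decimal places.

1.42%

T = 5/12 years.
CIP gives F = S · g_KRW/g_BRL, so g_KRW/g_BRL = 330.196/339.77 = 0.9718221.
The BRL side grows by e^(0.0828×5/12) = 1.035102.
That pins the KRW growth at 1.005935.
Take logs: ln 1.005935 / (5/12) = 0.014202, so 1.42%.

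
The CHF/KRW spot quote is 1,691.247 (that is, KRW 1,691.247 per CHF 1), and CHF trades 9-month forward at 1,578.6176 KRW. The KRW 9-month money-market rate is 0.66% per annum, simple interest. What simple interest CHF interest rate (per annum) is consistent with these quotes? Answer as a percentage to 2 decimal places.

T = 9/12 years.
By CIP, F/S equals the KRW-to-CHF growth ratio: 1578.6176/1691.247 = 0.9334045.
The KRW side grows by 1 + 0.0066×9/12 = 1.004950.
That pins the CHF growth at 1.076650.
r = (1.076650 − 1)/(9/12) = 0.102200 → 10.22%.

10.22%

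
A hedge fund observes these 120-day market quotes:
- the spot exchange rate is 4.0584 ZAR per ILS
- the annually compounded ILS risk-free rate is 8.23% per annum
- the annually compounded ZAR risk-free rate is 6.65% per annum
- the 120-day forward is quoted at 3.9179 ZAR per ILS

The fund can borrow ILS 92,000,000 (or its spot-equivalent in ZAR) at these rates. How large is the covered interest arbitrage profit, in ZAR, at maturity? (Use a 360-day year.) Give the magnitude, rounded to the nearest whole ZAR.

ZAR 11,396,710

T = 120/360 years.
Keep in ILS, deliver into the forward: 92,000,000·1.02671337469·3.9179 = ZAR 370,075,550.42.
Swap to ZAR now, deposit: 92,000,000·4.0584·1.02169269115 = ZAR 381,472,260.83.
The quoted forward undervalues ILS, so borrow ILS, convert to ZAR at spot, deposit the ZAR at 6.65%, and buy ILS forward at 3.9179 to cover the loan.
Profit = 381,472,260.83 − 370,075,550.42 = ZAR 11,396,710.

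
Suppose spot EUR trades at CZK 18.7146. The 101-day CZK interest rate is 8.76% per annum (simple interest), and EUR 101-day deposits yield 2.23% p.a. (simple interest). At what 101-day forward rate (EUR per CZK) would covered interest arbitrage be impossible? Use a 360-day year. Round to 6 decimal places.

0.052479

T = 101/360 years.
CZK accumulates by 1 + 0.0876×101/360 = 1.0245767.
EUR growth factor: 1 + 0.0223×101/360 = 1.0062564.
CIP: F = S · (grow CZK)/(grow EUR) = 18.7146 × 1.0245767/1.0062564 = 19.05533 CZK per EUR.
Quoted the other way: 1/19.05533 = 0.052479 EUR per CZK.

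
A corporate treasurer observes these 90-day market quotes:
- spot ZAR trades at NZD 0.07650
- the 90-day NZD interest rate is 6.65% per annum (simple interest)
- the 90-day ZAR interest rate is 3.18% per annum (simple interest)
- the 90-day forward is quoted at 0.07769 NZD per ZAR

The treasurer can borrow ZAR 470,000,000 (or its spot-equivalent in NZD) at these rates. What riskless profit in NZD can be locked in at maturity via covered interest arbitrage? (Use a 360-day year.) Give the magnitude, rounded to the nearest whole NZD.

T = 90/360 years.
Route A — deposit ZAR, sell forward: 470,000,000 × 1.007950 × 0.07769 = NZD 36,804,588.69.
Route B — convert at spot, deposit NZD: 470,000,000 × 0.07650 × 1.016625 = NZD 36,552,751.88.
The quoted forward overvalues ZAR, so borrow NZD, buy ZAR at spot, deposit the ZAR at 3.18%, and sell the proceeds forward at 0.07769.
The gap between the two covered legs is NZD 251,837.

NZD 251,837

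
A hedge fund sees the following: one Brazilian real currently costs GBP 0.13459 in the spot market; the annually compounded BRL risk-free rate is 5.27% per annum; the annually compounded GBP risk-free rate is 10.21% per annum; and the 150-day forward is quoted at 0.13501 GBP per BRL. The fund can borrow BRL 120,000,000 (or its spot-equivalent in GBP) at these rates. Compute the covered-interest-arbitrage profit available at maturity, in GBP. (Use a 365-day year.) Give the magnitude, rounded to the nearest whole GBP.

GBP 262,347

T = 150/365 years.
Keep in BRL, deliver into the forward: 120,000,000·1.0213304576·0.13501 = GBP 16,546,779.01.
Swap to GBP now, deposit: 120,000,000·0.13459·1.0407612088 = GBP 16,809,126.13.
The quoted forward undervalues BRL, so borrow BRL, convert to GBP at spot, deposit the GBP at 10.21%, and buy BRL forward at 0.13501 to cover the loan.
Profit = 16,809,126.13 − 16,546,779.01 = GBP 262,347.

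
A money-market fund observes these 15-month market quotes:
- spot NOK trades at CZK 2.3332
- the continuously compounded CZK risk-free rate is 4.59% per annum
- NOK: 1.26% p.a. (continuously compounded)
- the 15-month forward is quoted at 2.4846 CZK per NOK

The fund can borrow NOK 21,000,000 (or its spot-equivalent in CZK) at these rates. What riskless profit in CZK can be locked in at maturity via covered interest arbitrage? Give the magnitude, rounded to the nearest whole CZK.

CZK 1,114,261

T = 15/12 years.
Keep in NOK, deliver into the forward: 21,000,000·1.015874685·2.4846 = CZK 53,004,887.09.
Swap to CZK now, deposit: 21,000,000·2.3332·1.0590528808 = CZK 51,890,625.81.
The quoted forward overvalues NOK, so borrow CZK, buy NOK at spot, deposit the NOK at 1.26%, and sell the proceeds forward at 2.4846.
The gap between the two covered legs is CZK 1,114,261.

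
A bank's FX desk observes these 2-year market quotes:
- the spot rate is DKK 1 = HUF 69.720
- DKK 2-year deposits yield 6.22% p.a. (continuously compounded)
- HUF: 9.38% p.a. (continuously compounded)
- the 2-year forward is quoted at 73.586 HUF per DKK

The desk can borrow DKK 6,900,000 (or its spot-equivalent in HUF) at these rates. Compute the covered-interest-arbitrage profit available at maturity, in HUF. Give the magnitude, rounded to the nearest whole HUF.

T = 2 years.
Route A — deposit DKK, sell forward: 6,900,000 × 1.13246876792 × 73.586 = HUF 575,003,542.62.
Route B — convert at spot, deposit HUF: 6,900,000 × 69.720 × 1.20635087848 = HUF 580,336,804.41.
The quoted forward undervalues DKK, so borrow DKK, convert to HUF at spot, deposit the HUF at 9.38%, and buy DKK forward at 73.586 to cover the loan.
Profit = 580,336,804.41 − 575,003,542.62 = HUF 5,333,262.

HUF 5,333,262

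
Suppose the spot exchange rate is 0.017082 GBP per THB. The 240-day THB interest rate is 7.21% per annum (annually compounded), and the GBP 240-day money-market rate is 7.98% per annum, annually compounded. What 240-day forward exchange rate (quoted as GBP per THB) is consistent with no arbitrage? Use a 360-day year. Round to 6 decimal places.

0.017164

T = 240/360 years.
GBP accumulates by (1 + 0.0798)^(240/360) = 1.0525164.
THB accumulates by (1 + 0.0721)^(240/360) = 1.0475068.
Forward (GBP per THB) = 0.017082 × 1.0525164 / 1.0475068 = 0.01716369.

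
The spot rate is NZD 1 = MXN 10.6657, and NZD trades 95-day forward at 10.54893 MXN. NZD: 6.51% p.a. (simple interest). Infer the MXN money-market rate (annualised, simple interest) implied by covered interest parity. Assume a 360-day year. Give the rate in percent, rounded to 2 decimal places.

2.29%

T = 95/360 years.
F/S = 10.54893/10.6657 = 0.9890518 = (growth of MXN) / (growth of NZD).
NZD growth factor: 1 + 0.0651×95/360 = 1.0171792.
That pins the MXN growth at 1.0060429.
r = (1.0060429 − 1)/(95/360) = 0.022899 → 2.29%.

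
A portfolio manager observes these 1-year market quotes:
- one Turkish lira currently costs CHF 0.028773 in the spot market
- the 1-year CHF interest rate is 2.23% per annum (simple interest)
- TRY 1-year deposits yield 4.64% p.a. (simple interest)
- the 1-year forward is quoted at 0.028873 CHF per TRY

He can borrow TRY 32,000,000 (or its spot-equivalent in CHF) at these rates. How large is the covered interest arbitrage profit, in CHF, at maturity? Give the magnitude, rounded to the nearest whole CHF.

T = 1 year.
Invest the TRY and cover forward: 32,000,000 × 1.046400 × 0.028873 = CHF 966,806.63.
Convert at spot and invest in CHF: 32,000,000 × 0.028773 × 1.022300 = CHF 941,268.41.
The quoted forward overvalues TRY, so borrow CHF, buy TRY at spot, deposit the TRY at 4.64%, and sell the proceeds forward at 0.028873.
Profit = 966,806.63 − 941,268.41 = CHF 25,538.

CHF 25,538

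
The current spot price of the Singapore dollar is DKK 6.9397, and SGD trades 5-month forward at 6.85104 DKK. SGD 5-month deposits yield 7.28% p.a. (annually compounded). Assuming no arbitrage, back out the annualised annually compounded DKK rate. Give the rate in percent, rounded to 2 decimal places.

T = 5/12 years.
CIP gives F = S · g_DKK/g_SGD, so g_DKK/g_SGD = 6.85104/6.9397 = 0.9872242.
SGD growth factor: (1 + 0.0728)^(5/12) = 1.0297129.
Hence g_DKK = 1.0165575.
Annualise: 1.0165575^(12/5) − 1 = 0.040200 = 4.02%.

4.02%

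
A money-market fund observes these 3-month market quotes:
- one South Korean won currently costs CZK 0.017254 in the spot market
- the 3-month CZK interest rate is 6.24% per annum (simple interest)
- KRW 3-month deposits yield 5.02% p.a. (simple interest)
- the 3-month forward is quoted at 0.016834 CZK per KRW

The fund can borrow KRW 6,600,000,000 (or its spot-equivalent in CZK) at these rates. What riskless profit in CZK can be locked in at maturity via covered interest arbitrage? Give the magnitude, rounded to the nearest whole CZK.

CZK 3,154,112

T = 3/12 years.
Keep in KRW, deliver into the forward: 6,600,000,000·1.012550·0.016834 = CZK 112,498,760.22.
Swap to CZK now, deposit: 6,600,000,000·0.017254·1.015600 = CZK 115,652,871.84.
The quoted forward undervalues KRW, so borrow KRW, convert to CZK at spot, deposit the CZK at 6.24%, and buy KRW forward at 0.016834 to cover the loan.
Arbitrage profit = |112,498,760.22 − 115,652,871.84| = CZK 3,154,112.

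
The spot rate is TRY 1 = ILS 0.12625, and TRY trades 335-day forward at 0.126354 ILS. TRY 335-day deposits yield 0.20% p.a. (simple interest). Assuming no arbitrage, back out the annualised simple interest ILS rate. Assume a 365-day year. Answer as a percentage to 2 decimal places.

0.29%

T = 335/365 years.
By CIP, F/S equals the ILS-to-TRY growth ratio: 0.126354/0.12625 = 1.0008238.
The TRY side grows by 1 + 0.0020×335/365 = 1.0018356.
So the ILS growth factor = 1.0026609.
(1.0026609 − 1)/T = 0.002899, i.e. 0.29%.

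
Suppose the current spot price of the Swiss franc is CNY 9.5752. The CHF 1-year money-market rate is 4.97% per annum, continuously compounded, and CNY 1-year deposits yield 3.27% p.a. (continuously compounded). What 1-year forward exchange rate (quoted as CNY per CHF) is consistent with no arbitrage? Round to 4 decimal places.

T = 1 year.
Growth of 1 CNY over T: e^(0.0327×1) = 1.0332405.
Growth of 1 CHF over T: e^(0.0497×1) = 1.0509558.
CIP: F = S · (grow CNY)/(grow CHF) = 9.5752 × 1.0332405/1.0509558 = 9.413797 CNY per CHF.

9.4138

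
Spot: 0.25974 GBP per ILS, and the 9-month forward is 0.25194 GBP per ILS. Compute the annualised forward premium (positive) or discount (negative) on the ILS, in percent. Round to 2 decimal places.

-4.00%

T = 9/12 years.
Period premium: (0.25194 − 0.25974)/0.25974 = -0.0300300.
×(1/T) gives -4.00% p.a.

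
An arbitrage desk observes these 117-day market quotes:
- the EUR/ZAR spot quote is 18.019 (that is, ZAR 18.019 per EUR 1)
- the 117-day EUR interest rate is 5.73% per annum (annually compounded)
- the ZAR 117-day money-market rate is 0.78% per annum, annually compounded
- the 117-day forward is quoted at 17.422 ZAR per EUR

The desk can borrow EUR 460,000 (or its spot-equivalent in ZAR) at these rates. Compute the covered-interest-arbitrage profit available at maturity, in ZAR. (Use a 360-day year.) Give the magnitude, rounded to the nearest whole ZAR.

T = 117/360 years.
Keep in EUR, deliver into the forward: 460,000·1.018273462·17.422 = ZAR 8,160,565.72.
Swap to ZAR now, deposit: 460,000·18.019·1.002528356 = ZAR 8,309,696.89.
The quoted forward undervalues EUR, so borrow EUR, convert to ZAR at spot, deposit the ZAR at 0.78%, and buy EUR forward at 17.422 to cover the loan.
Arbitrage profit = |8,160,565.72 − 8,309,696.89| = ZAR 149,131.

ZAR 149,131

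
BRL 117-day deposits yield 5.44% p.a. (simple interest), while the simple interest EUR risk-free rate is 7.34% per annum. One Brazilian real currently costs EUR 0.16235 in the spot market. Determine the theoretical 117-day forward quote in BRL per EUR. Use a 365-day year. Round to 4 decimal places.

T = 117/365 years.
EUR growth factor: 1 + 0.0734×117/365 = 1.0235282.
Growth of 1 BRL over T: 1 + 0.0544×117/365 = 1.0174378.
CIP: F = S · (grow EUR)/(grow BRL) = 0.16235 × 1.0235282/1.0174378 = 0.1633218 EUR per BRL.
Invert for BRL per EUR: 1 / 0.1633218 = 6.1229.

6.1229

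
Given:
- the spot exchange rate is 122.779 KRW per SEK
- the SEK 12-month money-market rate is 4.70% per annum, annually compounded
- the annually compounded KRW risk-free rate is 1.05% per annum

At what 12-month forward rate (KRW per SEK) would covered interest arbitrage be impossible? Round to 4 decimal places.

118.4987

T = 1 year.
KRW accumulates by (1 + 0.0105)^1 = 1.010500.
SEK growth factor: (1 + 0.0470)^1 = 1.047000.
So F = 122.779 × 1.010500 / 1.047000 = 118.498739 (KRW/SEK).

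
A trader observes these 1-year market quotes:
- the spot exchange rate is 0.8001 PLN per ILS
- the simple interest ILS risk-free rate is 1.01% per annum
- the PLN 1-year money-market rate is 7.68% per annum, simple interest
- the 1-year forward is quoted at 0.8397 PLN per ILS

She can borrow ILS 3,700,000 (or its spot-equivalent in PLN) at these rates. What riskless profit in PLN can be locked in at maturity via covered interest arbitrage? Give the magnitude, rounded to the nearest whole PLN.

PLN 49,457

T = 1 year.
Invest the ILS and cover forward: 3,700,000 × 1.010100 × 0.8397 = PLN 3,138,269.59.
Convert at spot and invest in PLN: 3,700,000 × 0.8001 × 1.076800 = PLN 3,187,726.42.
The quoted forward undervalues ILS, so borrow ILS, convert to PLN at spot, deposit the PLN at 7.68%, and buy ILS forward at 0.8397 to cover the loan.
Arbitrage profit = |3,138,269.59 − 3,187,726.42| = PLN 49,457.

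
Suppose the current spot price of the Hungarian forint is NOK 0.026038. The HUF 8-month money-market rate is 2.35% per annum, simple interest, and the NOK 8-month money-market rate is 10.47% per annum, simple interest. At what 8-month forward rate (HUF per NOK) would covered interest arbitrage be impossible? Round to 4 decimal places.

36.4620

T = 8/12 years.
NOK growth factor: 1 + 0.1047×8/12 = 1.069800.
Growth of 1 HUF over T: 1 + 0.0235×8/12 = 1.01566667.
CIP: F = S · (grow NOK)/(grow HUF) = 0.026038 × 1.069800/1.01566667 = 0.027425782 NOK per HUF.
Quoted the other way: 1/0.027425782 = 36.4620 HUF per NOK.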